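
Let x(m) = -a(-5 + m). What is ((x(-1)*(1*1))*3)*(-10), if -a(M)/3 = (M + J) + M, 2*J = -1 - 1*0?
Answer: 1125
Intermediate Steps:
J = -1/2 (J = (-1 - 1*0)/2 = (-1 + 0)/2 = (1/2)*(-1) = -1/2 ≈ -0.50000)
a(M) = 3/2 - 6*M (a(M) = -3*((M - 1/2) + M) = -3*((-1/2 + M) + M) = -3*(-1/2 + 2*M) = 3/2 - 6*M)
x(m) = -63/2 + 6*m (x(m) = -(3/2 - 6*(-5 + m)) = -(3/2 + (30 - 6*m)) = -(63/2 - 6*m) = -63/2 + 6*m)
((x(-1)*(1*1))*3)*(-10) = (((-63/2 + 6*(-1))*(1*1))*3)*(-10) = (((-63/2 - 6)*1)*3)*(-10) = (-75/2*1*3)*(-10) = -75/2*3*(-10) = -225/2*(-10) = 1125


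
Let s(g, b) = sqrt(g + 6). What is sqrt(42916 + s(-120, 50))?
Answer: sqrt(42916 + I*sqrt(114)) ≈ 207.16 + 0.026*I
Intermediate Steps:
s(g, b) = sqrt(6 + g)
sqrt(42916 + s(-120, 50)) = sqrt(42916 + sqrt(6 - 120)) = sqrt(42916 + sqrt(-114)) = sqrt(42916 + I*sqrt(114))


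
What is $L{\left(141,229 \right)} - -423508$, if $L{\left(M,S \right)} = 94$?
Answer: $423602$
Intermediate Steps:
$L{\left(141,229 \right)} - -423508 = 94 - -423508 = 94 + 423508 = 423602$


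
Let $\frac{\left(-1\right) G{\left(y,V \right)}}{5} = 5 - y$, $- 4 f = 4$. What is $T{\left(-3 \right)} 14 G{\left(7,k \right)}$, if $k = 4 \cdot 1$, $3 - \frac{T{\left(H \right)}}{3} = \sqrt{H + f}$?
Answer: $1260 - 840 i \approx 1260.0 - 840.0 i$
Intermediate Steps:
$f = -1$ ($f = \left(- \frac{1}{4}\right) 4 = -1$)
$T{\left(H \right)} = 9 - 3 \sqrt{-1 + H}$ ($T{\left(H \right)} = 9 - 3 \sqrt{H - 1} = 9 - 3 \sqrt{-1 + H}$)
$k = 4$
$G{\left(y,V \right)} = -25 + 5 y$ ($G{\left(y,V \right)} = - 5 \left(5 - y\right) = -25 + 5 y$)
$T{\left(-3 \right)} 14 G{\left(7,k \right)} = \left(9 - 3 \sqrt{-1 - 3}\right) 14 \left(-25 + 5 \cdot 7\right) = \left(9 - 3 \sqrt{-4}\right) 14 \left(-25 + 35\right) = \left(9 - 3 \cdot 2 i\right) 14 \cdot 10 = \left(9 - 6 i\right) 14 \cdot 10 = \left(126 - 84 i\right) 10 = 1260 - 840 i$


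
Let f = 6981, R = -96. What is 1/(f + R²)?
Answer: 1/16197 ≈ 6.1740e-5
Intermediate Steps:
1/(f + R²) = 1/(6981 + (-96)²) = 1/(6981 + 9216) = 1/16197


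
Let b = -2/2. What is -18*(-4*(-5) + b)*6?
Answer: -2052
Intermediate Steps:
b = -1 (b = -2*½ = -1)
-18*(-4*(-5) + b)*6 = -18*(-4*(-5) - 1)*6 = -18*(20 - 1)*6 = -18*19*6 = -342*6 = -2052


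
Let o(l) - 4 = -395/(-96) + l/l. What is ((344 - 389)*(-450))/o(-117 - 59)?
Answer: 15552/7 ≈ 2221.7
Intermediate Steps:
o(l) = 875/96 (o(l) = 4 + (-395/(-96) + l/l) = 4 + (-395*(-1/96) + 1) = 4 + (395/96 + 1) = 4 + 491/96 = 875/96)
((344 - 389)*(-450))/o(-117 - 59) = ((344 - 389)*(-450))/(875/96) = -45*(-450)*(96/875) = 20250*(96/875) = 15552/7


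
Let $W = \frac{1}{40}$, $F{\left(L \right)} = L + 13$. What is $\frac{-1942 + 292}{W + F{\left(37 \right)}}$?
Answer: $- \frac{22000}{667} \approx -32.984$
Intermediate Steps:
$F{\left(L \right)} = 13 + L$
$W = \frac{1}{40} \approx 0.025$
$\frac{-1942 + 292}{W + F{\left(37 \right)}} = \frac{-1942 + 292}{\frac{1}{40} + \left(13 + 37\right)} = - \frac{1650}{\frac{1}{40} + 50} = - \frac{1650}{\frac{2001}{40}} = \left(-1650\right) \frac{40}{2001} = - \frac{22000}{667}$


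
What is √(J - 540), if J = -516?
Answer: 4*I*√66 ≈ 32.496*I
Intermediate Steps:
√(J - 540) = √(-516 - 540) = √(-1056) = 4*I*√66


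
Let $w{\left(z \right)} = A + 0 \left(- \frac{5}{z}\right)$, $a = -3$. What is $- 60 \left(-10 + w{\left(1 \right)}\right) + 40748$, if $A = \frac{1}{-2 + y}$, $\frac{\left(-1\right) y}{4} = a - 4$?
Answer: $\frac{537494}{13} \approx 41346.0$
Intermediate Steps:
$y = 28$ ($y = - 4 \left(-3 - 4\right) = \left(-4\right) \left(-7\right) = 28$)
$A = \frac{1}{26}$ ($A = \frac{1}{-2 + 28} = \frac{1}{26} \approx 0.038462$)
$w{\left(z \right)} = \frac{1}{26}$ ($w{\left(z \right)} = \frac{1}{26} + 0 \left(- \frac{5}{z}\right) = \frac{1}{26} + 0 = \frac{1}{26}$)
$- 60 \left(-10 + w{\left(1 \right)}\right) + 40748 = - 60 \left(-10 + \frac{1}{26}\right) + 40748 = \left(-60\right) \left(- \frac{259}{26}\right) + 40748 = \frac{7770}{13} + 40748 = \frac{537494}{13}$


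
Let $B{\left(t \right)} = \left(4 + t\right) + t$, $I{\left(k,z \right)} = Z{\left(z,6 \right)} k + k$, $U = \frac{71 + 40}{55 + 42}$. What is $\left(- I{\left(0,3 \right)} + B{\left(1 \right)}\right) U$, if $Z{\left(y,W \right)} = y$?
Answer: $\frac{666}{97} \approx 6.866$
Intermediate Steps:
$U = \frac{111}{97} \approx 1.1443$
$I{\left(k,z \right)} = k + k z$ ($I{\left(k,z \right)} = z k + k = k z + k = k + k z$)
$B{\left(t \right)} = 4 + 2 t$
$\left(- I{\left(0,3 \right)} + B{\left(1 \right)}\right) U = \left(- 0 \left(1 + 3\right) + \left(4 + 2 \cdot 1\right)\right) \frac{111}{97} = \left(- 0 \cdot 4 + \left(4 + 2\right)\right) \frac{111}{97} = \left(\left(-1\right) 0 + 6\right) \frac{111}{97} = \left(0 + 6\right) \frac{111}{97} = 6 \cdot \frac{111}{97} = \frac{666}{97}$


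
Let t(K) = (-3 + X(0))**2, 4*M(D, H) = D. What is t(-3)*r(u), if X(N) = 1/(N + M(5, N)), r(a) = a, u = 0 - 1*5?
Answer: -121/5 ≈ -24.200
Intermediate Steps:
u = -5 (u = 0 - 5 = -5)
M(D, H) = D/4
X(N) = 1/(5/4 + N) (X(N) = 1/(N + (1/4)*5) = 1/(N + 5/4) = 1/(5/4 + N))
t(K) = 121/25 (t(K) = (-3 + 4/(5 + 4*0))**2 = (-3 + 4/(5 + 0))**2 = (-3 + 4/5)**2 = (-11/5)**2 = 121/25)
t(-3)*r(u) = (121/25)*(-5) = -121/5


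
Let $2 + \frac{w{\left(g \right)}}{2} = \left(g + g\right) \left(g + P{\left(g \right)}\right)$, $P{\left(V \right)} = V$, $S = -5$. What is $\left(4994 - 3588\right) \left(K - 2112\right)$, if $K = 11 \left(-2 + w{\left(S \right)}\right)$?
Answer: $30932$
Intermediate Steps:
$w{\left(g \right)} = -4 + 8 g^{2}$ ($w{\left(g \right)} = -4 + 2 \left(g + g\right) \left(g + g\right) = -4 + 2 \cdot 2 g 2 g = -4 + 2 \cdot 4 g^{2} = -4 + 8 g^{2}$)
$K = 2134$ ($K = 11 \left(-2 - \left(4 - 8 \left(-5\right)^{2}\right)\right) = 11 \left(-2 + \left(-4 + 8 \cdot 25\right)\right) = 11 \left(-2 + \left(-4 + 200\right)\right) = 11 \left(-2 + 196\right) = 11 \cdot 194 = 2134$)
$\left(4994 - 3588\right) \left(K - 2112\right) = \left(4994 - 3588\right) \left(2134 - 2112\right) = 1406 \cdot 22 = 30932$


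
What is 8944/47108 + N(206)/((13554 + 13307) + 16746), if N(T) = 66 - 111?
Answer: 96975287/513559639 ≈ 0.18883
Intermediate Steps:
N(T) = -45
8944/47108 + N(206)/((13554 + 13307) + 16746) = 8944/47108 - 45/((13554 + 13307) + 16746) = 8944*(1/47108) - 45/(26861 + 16746) = 2236/11777 - 45/43607 = 96975287/513559639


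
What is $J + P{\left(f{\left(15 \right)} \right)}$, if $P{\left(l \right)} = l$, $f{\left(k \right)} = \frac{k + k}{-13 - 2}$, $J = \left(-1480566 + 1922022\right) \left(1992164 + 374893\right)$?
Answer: $1044951514990$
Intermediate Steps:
$J = 1044951514992$ ($J = 441456 \cdot 2367057 = 1044951514992$)
$f{\left(k \right)} = - \frac{2 k}{15}$ ($f{\left(k \right)} = \frac{2 k}{-15} = 2 k \left(- \frac{1}{15}\right) = - \frac{2 k}{15}$)
$J + P{\left(f{\left(15 \right)} \right)} = 1044951514992 - 2 = 1044951514990$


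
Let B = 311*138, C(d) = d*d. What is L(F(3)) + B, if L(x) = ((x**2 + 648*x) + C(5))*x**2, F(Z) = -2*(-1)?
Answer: 48218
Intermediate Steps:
C(d) = d**2
F(Z) = 2
B = 42918
L(x) = x**2*(25 + x**2 + 648*x) (L(x) = ((x**2 + 648*x) + 5**2)*x**2 = ((x**2 + 648*x) + 25)*x**2 = (25 + x**2 + 648*x)*x**2 = x**2*(25 + x**2 + 648*x))
L(F(3)) + B = 2**2*(25 + 2**2 + 648*2) + 42918 = 4*(25 + 4 + 1296) + 42918 = 4*1325 + 42918 = 5300 + 42918 = 48218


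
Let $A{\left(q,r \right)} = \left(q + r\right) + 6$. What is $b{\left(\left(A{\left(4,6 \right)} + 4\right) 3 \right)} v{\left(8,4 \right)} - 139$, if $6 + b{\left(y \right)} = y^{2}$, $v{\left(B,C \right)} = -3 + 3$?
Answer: $-139$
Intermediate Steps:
$A{\left(q,r \right)} = 6 + q + r$
$v{\left(B,C \right)} = 0$
$b{\left(y \right)} = -6 + y^{2}$
$b{\left(\left(A{\left(4,6 \right)} + 4\right) 3 \right)} v{\left(8,4 \right)} - 139 = \left(-6 + \left(\left(\left(6 + 4 + 6\right) + 4\right) 3\right)^{2}\right) 0 - 139 = \left(-6 + \left(\left(16 + 4\right) 3\right)^{2}\right) 0 - 139 = \left(-6 + \left(20 \cdot 3\right)^{2}\right) 0 - 139 = \left(-6 + 60^{2}\right) 0 - 139 = \left(-6 + 3600\right) 0 - 139 = 3594 \cdot 0 - 139 = 0 - 139 = -139$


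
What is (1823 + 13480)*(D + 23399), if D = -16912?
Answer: 99270561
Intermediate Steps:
(1823 + 13480)*(D + 23399) = (1823 + 13480)*(-16912 + 23399) = 15303*6487 = 99270561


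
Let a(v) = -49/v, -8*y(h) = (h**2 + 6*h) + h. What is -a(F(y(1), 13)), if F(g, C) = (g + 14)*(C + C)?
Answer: 49/338 ≈ 0.14497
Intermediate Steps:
y(h) = -7*h/8 - h**2/8 (y(h) = -((h**2 + 6*h) + h)/8 = -(h**2 + 7*h)/8 = -7*h/8 - h**2/8)
F(g, C) = 2*C*(14 + g) (F(g, C) = (14 + g)*(2*C) = 2*C*(14 + g))
-a(F(y(1), 13)) = -(-49)/(2*13*(14 - 1/8*1*(7 + 1))) = -(-49)/(2*13*(14 - 1/8*1*8)) = -(-49)/(2*13*(14 - 1)) = -(-49)/(2*13*13) = -(-49)/338 = -1*(-49/338) = 49/338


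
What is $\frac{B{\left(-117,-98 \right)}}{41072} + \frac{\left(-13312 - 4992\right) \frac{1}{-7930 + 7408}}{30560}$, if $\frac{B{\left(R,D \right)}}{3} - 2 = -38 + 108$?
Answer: $\frac{8198209}{1279675170} \approx 0.0064065$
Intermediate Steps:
$B{\left(R,D \right)} = 216$ ($B{\left(R,D \right)} = 6 + 3 \left(-38 + 108\right) = 6 + 3 \cdot 70 = 6 + 210 = 216$)
$\frac{B{\left(-117,-98 \right)}}{41072} + \frac{\left(-13312 - 4992\right) \frac{1}{-7930 + 7408}}{30560} = \frac{216}{41072} + \frac{\left(-13312 - 4992\right) \frac{1}{-7930 + 7408}}{30560} = 216 \cdot \frac{1}{41072} + - \frac{18304}{-522} \cdot \frac{1}{30560} = \frac{27}{5134} + \left(-18304\right) \left(- \frac{1}{522}\right) \frac{1}{30560} = \frac{27}{5134} + \frac{9152}{261} \cdot \frac{1}{30560} = \frac{27}{5134} + \frac{286}{249255} = \frac{8198209}{1279675170}$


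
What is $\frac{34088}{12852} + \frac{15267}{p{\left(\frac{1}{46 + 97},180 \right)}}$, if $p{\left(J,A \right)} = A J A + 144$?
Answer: $\frac{829573153}{18918144} \approx 43.851$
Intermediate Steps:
$p{\left(J,A \right)} = 144 + J A^{2}$ ($p{\left(J,A \right)} = J A^{2} + 144 = 144 + J A^{2}$)
$\frac{34088}{12852} + \frac{15267}{p{\left(\frac{1}{46 + 97},180 \right)}} = \frac{34088}{12852} + \frac{15267}{144 + \frac{180^{2}}{46 + 97}} = 34088 \cdot \frac{1}{12852} + \frac{15267}{144 + \frac{1}{143} \cdot 32400} = \frac{8522}{3213} + \frac{15267}{144 + \frac{1}{143} \cdot 32400} = \frac{8522}{3213} + \frac{15267}{144 + \frac{32400}{143}} = \frac{8522}{3213} + \frac{15267}{\frac{52992}{143}} = \frac{8522}{3213} + 15267 \cdot \frac{143}{52992} = \frac{8522}{3213} + \frac{727727}{17664} = \frac{829573153}{18918144}$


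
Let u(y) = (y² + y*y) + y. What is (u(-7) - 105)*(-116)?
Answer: 1624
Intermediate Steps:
u(y) = y + 2*y² (u(y) = (y² + y²) + y = 2*y² + y = y + 2*y²)
(u(-7) - 105)*(-116) = (-7*(1 + 2*(-7)) - 105)*(-116) = (-7*(1 - 14) - 105)*(-116) = (-7*(-13) - 105)*(-116) = (91 - 105)*(-116) = -14*(-116) = 1624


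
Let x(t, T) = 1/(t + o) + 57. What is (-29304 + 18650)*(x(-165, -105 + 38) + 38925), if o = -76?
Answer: -100090718294/241 ≈ -4.1531e+8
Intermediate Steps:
x(t, T) = 57 + 1/(-76 + t) (x(t, T) = 1/(t - 76) + 57 = 1/(-76 + t) + 57 = 57 + 1/(-76 + t))
(-29304 + 18650)*(x(-165, -105 + 38) + 38925) = (-29304 + 18650)*((-4331 + 57*(-165))/(-76 - 165) + 38925) = -10654*((-4331 - 9405)/(-241) + 38925) = -10654*(-1/241*(-13736) + 38925) = -10654*(13736/241 + 38925) = -10654*9394661/241 = -100090718294/241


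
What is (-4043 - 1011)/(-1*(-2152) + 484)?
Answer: -2527/1318 ≈ -1.9173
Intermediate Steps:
(-4043 - 1011)/(-1*(-2152) + 484) = -5054/(2152 + 484) = -5054/2636 = -5054*1/2636 = -2527/1318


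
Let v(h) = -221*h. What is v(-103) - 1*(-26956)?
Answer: 49719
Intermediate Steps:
v(-103) - 1*(-26956) = -221*(-103) - 1*(-26956) = 22763 + 26956 = 49719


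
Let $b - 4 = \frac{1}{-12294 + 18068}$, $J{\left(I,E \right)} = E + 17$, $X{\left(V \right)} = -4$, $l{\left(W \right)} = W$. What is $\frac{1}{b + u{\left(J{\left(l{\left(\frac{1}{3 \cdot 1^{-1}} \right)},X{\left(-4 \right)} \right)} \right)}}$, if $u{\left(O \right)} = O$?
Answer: $\frac{5774}{98159} \approx 0.058823$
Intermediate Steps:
$J{\left(I,E \right)} = 17 + E$
$b = \frac{23097}{5774}$ ($b = 4 + \frac{1}{-12294 + 18068} = 4 + \frac{1}{5774} = \frac{23097}{5774} \approx 4.0002$)
$\frac{1}{b + u{\left(J{\left(l{\left(\frac{1}{3 \cdot 1^{-1}} \right)},X{\left(-4 \right)} \right)} \right)}} = \frac{1}{\frac{23097}{5774} + \left(17 - 4\right)} = \frac{1}{\frac{23097}{5774} + 13} = \frac{1}{\frac{98159}{5774}} = \frac{5774}{98159}$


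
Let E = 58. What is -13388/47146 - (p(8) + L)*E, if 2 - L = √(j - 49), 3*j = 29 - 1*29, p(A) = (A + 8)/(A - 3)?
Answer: -35581554/117865 + 406*I ≈ -301.88 + 406.0*I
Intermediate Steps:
p(A) = (8 + A)/(-3 + A)
j = 0 (j = (29 - 1*29)/3 = (29 - 29)/3 = (⅓)*0 = 0)
L = 2 - 7*I (L = 2 - √(0 - 49) = 2 - √(-49) = 2 - 7*I ≈ 2.0 - 7.0*I)
-13388/47146 - (p(8) + L)*E = -13388/47146 - ((8 + 8)/(-3 + 8) + (2 - 7*I))*58 = -13388*1/47146 - (16/5 + (2 - 7*I))*58 = -6694/23573 - ((⅕)*16 + (2 - 7*I))*58 = -6694/23573 - (16/5 + (2 - 7*I))*58 = -6694/23573 - (26/5 - 7*I)*58 = -6694/23573 - (1508/5 - 406*I) = -6694/23573 + (-1508/5 + 406*I) = -35581554/117865 + 406*I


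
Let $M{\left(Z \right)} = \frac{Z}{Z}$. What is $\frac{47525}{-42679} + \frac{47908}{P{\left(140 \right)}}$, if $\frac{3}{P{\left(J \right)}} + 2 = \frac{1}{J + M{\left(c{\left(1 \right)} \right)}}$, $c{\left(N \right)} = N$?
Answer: $- \frac{574571117567}{18053217} \approx -31827.0$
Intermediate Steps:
$M{\left(Z \right)} = 1$
$P{\left(J \right)} = \frac{3}{-2 + \frac{1}{1 + J}}$ ($P{\left(J \right)} = \frac{3}{-2 + \frac{1}{J + 1}} = \frac{3}{-2 + \frac{1}{1 + J}}$)
$\frac{47525}{-42679} + \frac{47908}{P{\left(140 \right)}} = \frac{47525}{-42679} + \frac{47908}{3 \frac{1}{1 + 2 \cdot 140} \left(-1 - 140\right)} = 47525 \left(- \frac{1}{42679}\right) + \frac{47908}{3 \frac{1}{1 + 280} \left(-1 - 140\right)} = - \frac{47525}{42679} + \frac{47908}{3 \cdot \frac{1}{281} \left(-141\right)} = - \frac{47525}{42679} + \frac{47908}{- \frac{423}{281}} = - \frac{47525}{42679} + 47908 \left(- \frac{281}{423}\right) = - \frac{47525}{42679} - \frac{13462148}{423} = - \frac{574571117567}{18053217}$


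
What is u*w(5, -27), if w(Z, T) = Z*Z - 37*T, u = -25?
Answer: -25600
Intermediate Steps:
w(Z, T) = Z² - 37*T
u*w(5, -27) = -25*(5² - 37*(-27)) = -25*(25 + 999) = -25*1024 = -25600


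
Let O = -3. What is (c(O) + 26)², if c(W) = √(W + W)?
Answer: (26 + I*√6)² ≈ 670.0 + 127.37*I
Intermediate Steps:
c(W) = √2*√W (c(W) = √(2*W) = √2*√W)
(c(O) + 26)² = (√2*√(-3) + 26)² = (√2*(I*√3) + 26)² = (I*√6 + 26)² = (26 + I*√6)²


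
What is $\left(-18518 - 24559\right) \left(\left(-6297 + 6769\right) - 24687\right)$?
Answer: $1043109555$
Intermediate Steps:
$\left(-18518 - 24559\right) \left(\left(-6297 + 6769\right) - 24687\right) = - 43077 \left(472 - 24687\right) = \left(-43077\right) \left(-24215\right) = 1043109555$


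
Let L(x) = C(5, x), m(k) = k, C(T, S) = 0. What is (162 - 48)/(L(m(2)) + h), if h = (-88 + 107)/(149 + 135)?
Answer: 1704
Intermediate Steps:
h = 19/284 ≈ 0.066901
L(x) = 0
(162 - 48)/(L(m(2)) + h) = (162 - 48)/(0 + 19/284) = 114/(19/284) = 114*(284/19) = 1704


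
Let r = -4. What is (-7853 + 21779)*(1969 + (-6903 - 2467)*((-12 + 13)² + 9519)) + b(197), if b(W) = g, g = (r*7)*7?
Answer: -1242205202302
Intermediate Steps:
g = -196 (g = -4*7*7 = -28*7 = -196)
b(W) = -196
(-7853 + 21779)*(1969 + (-6903 - 2467)*((-12 + 13)² + 9519)) + b(197) = (-7853 + 21779)*(1969 + (-6903 - 2467)*((-12 + 13)² + 9519)) - 196 = 13926*(1969 - 9370*(1² + 9519)) - 196 = 13926*(1969 - 9370*(1 + 9519)) - 196 = 13926*(1969 - 9370*9520) - 196 = 13926*(1969 - 89202400) - 196 = 13926*(-89200431) - 196 = -1242205202106 - 196 = -1242205202302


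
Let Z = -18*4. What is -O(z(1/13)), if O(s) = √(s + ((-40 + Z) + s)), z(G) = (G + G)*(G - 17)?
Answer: -4*I*√1238/13 ≈ -10.826*I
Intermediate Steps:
Z = -72
z(G) = 2*G*(-17 + G) (z(G) = (2*G)*(-17 + G) = 2*G*(-17 + G))
O(s) = √(-112 + 2*s) (O(s) = √(s + ((-40 - 72) + s)) = √(s + (-112 + s)) = √(-112 + 2*s))
-O(z(1/13)) = -√(-112 + 2*(2*(-17 + 1/13)/13)) = -√(-112 + 2*(2*(1/13)*(-17 + 1/13))) = -√(-112 + 2*(2*(1/13)*(-220/13))) = -√(-112 + 2*(-440/169)) = -√(-112 - 880/169) = -√(-19808/169) = -4*I*√1238/13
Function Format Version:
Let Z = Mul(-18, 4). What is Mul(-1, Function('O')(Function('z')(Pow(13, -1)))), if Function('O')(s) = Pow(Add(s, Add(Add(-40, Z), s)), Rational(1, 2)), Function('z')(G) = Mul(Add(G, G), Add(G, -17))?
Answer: Mul(Rational(-4, 13), I, Pow(1238, Rational(1, 2))) ≈ Mul(-10.826, I)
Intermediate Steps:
Z = -72
Function('z')(G) = Mul(2, G, Add(-17, G)) (Function('z')(G) = Mul(Mul(2, G), Add(-17, G)) = Mul(2, G, Add(-17, G)))
Function('O')(s) = Pow(Add(-112, Mul(2, s)), Rational(1, 2)) (Function('O')(s) = Pow(Add(s, Add(Add(-40, -72), s)), Rational(1, 2)) = Pow(Add(s, Add(-112, s)), Rational(1, 2)) = Pow(Add(-112, Mul(2, s)), Rational(1, 2)))
Mul(-1, Function('O')(Function('z')(Pow(13, -1)))) = Mul(-1, Pow(Add(-112, Mul(2, Mul(2, Pow(13, -1), Add(-17, Pow(13, -1))))), Rational(1, 2))) = Mul(-1, Pow(Add(-112, Mul(2, Mul(2, Rational(1, 13), Add(-17, Rational(1, 13))))), Rational(1, 2))) = Mul(-1, Pow(Add(-112, Mul(2, Mul(2, Rational(1, 13), Rational(-220, 13)))), Rational(1, 2))) = Mul(-1, Pow(Add(-112, Mul(2, Rational(-440, 169))), Rational(1, 2))) = Mul(-1, Pow(Add(-112, Rational(-880, 169)), Rational(1, 2))) = Mul(-1, Pow(Rational(-19808, 169), Rational(1, 2))) = Mul(-1, Mul(Rational(4, 13), I, Pow(1238, Rational(1, 2)))) = Mul(Rational(-4, 13), I, Pow(1238, Rational(1, 2)))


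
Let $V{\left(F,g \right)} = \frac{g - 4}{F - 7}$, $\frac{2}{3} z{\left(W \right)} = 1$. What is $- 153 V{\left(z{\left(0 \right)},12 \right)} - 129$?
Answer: $\frac{1029}{11} \approx 93.545$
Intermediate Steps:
$z{\left(W \right)} = \frac{3}{2}$ ($z{\left(W \right)} = \frac{3}{2} \cdot 1 = \frac{3}{2}$)
$V{\left(F,g \right)} = \frac{-4 + g}{-7 + F}$
$- 153 V{\left(z{\left(0 \right)},12 \right)} - 129 = - 153 \frac{-4 + 12}{-7 + \frac{3}{2}} - 129 = - 153 \frac{1}{- \frac{11}{2}} \cdot 8 - 129 = - 153 \left(\left(- \frac{2}{11}\right) 8\right) - 129 = \left(-153\right) \left(- \frac{16}{11}\right) - 129 = \frac{2448}{11} - 129 = \frac{1029}{11}$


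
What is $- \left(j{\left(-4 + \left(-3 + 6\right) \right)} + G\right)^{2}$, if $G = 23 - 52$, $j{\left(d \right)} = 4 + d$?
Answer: $-676$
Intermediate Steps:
$G = -29$
$- \left(j{\left(-4 + \left(-3 + 6\right) \right)} + G\right)^{2} = - \left(\left(4 + \left(-4 + \left(-3 + 6\right)\right)\right) - 29\right)^{2} = - \left(\left(4 + \left(-4 + 3\right)\right) - 29\right)^{2} = - \left(\left(4 - 1\right) - 29\right)^{2} = - \left(3 - 29\right)^{2} = - \left(-26\right)^{2} = \left(-1\right) 676 = -676$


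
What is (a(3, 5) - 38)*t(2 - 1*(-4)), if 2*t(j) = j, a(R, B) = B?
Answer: -99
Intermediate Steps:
t(j) = j/2
(a(3, 5) - 38)*t(2 - 1*(-4)) = (5 - 38)*((2 - 1*(-4))/2) = -33*(2 + 4)/2 = -33*6/2 = -33*3 = -99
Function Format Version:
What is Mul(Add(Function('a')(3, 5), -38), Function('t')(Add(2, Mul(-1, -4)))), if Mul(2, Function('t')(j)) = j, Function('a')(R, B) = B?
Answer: -99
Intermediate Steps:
Function('t')(j) = Mul(Rational(1, 2), j)
Mul(Add(Function('a')(3, 5), -38), Function('t')(Add(2, Mul(-1, -4)))) = Mul(Add(5, -38), Mul(Rational(1, 2), Add(2, Mul(-1, -4)))) = Mul(-33, Mul(Rational(1, 2), Add(2, 4))) = Mul(-33, Mul(Rational(1, 2), 6)) = Mul(-33, 3) = -99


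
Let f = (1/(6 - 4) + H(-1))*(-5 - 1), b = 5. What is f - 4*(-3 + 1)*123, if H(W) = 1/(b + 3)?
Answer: 3921/4 ≈ 980.25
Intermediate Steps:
H(W) = ⅛ (H(W) = 1/(5 + 3) = 1/8 = ⅛)
f = -15/4 (f = (1/(6 - 4) + ⅛)*(-5 - 1) = (1/2 + ⅛)*(-6) = (½ + ⅛)*(-6) = (5/8)*(-6) = -15/4 ≈ -3.7500)
f - 4*(-3 + 1)*123 = -15/4 - 4*(-3 + 1)*123 = -15/4 - 4*(-2)*123 = -15/4 + 8*123 = -15/4 + 984 = 3921/4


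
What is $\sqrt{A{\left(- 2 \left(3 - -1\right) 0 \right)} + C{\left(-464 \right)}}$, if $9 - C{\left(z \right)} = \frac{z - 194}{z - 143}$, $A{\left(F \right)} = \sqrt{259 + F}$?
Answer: $\frac{\sqrt{2916635 + 368449 \sqrt{259}}}{607} \approx 4.8999$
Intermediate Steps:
$C{\left(z \right)} = 9 - \frac{-194 + z}{-143 + z}$ ($C{\left(z \right)} = 9 - \frac{z - 194}{z - 143} = 9 - \frac{-194 + z}{-143 + z}$)
$\sqrt{A{\left(- 2 \left(3 - -1\right) 0 \right)} + C{\left(-464 \right)}} = \sqrt{\sqrt{259 + - 2 \left(3 - -1\right) 0} + \frac{-1093 + 8 \left(-464\right)}{-143 - 464}} = \sqrt{\sqrt{259 + - 2 \left(3 + 1\right) 0} + \frac{-1093 - 3712}{-607}} = \sqrt{\sqrt{259 + \left(-2\right) 4 \cdot 0} - - \frac{4805}{607}} = \sqrt{\sqrt{259 - 0} + \frac{4805}{607}} = \sqrt{\sqrt{259 + 0} + \frac{4805}{607}} = \sqrt{\sqrt{259} + \frac{4805}{607}} = \sqrt{\frac{4805}{607} + \sqrt{259}}$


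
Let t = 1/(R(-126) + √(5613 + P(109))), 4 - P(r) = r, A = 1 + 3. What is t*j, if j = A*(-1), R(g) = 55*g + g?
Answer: 784/1382823 + 2*√17/1382823 ≈ 0.00057292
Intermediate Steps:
A = 4
P(r) = 4 - r
R(g) = 56*g
j = -4 (j = 4*(-1) = -4)
t = 1/(-7056 + 18*√17) (t = 1/(56*(-126) + √(5613 + (4 - 1*109))) = 1/(-7056 + √(5613 + (4 - 109))) = 1/(-7056 + √(5613 - 105)) = 1/(-7056 + √5508) = 1/(-7056 + 18*√17) ≈ -0.00014323)
t*j = (-196/1382823 - √17/2765646)*(-4) = 784/1382823 + 2*√17/1382823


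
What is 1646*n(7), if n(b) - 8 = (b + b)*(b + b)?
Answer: 335784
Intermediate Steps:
n(b) = 8 + 4*b² (n(b) = 8 + (b + b)*(b + b) = 8 + (2*b)*(2*b) = 8 + 4*b²)
1646*n(7) = 1646*(8 + 4*7²) = 1646*(8 + 4*49) = 1646*(8 + 196) = 1646*204 = 335784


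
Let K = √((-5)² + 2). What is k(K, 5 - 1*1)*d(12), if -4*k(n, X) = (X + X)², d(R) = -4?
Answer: 64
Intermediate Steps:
K = 3*√3 (K = √(25 + 2) = √27 = 3*√3 ≈ 5.1962)
k(n, X) = -X² (k(n, X) = -(X + X)²/4 = -4*X²/4 = -X²)
k(K, 5 - 1*1)*d(12) = -(5 - 1*1)²*(-4) = -(5 - 1)²*(-4) = -1*4²*(-4) = -1*16*(-4) = -16*(-4) = 64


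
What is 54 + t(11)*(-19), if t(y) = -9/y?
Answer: 765/11 ≈ 69.545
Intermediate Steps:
54 + t(11)*(-19) = 54 - 9/11*(-19) = 54 + 171/11 = 765/11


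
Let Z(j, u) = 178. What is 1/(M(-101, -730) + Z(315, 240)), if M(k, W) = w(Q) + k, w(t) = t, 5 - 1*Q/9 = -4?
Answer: 1/158 ≈ 0.0063291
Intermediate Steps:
Q = 81 (Q = 45 - 9*(-4) = 45 + 36 = 81)
M(k, W) = 81 + k
1/(M(-101, -730) + Z(315, 240)) = 1/((81 - 101) + 178) = 1/(-20 + 178) = 1/158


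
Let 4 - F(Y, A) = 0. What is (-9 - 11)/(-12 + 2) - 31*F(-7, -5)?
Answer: -122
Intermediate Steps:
F(Y, A) = 4 (F(Y, A) = 4 - 1*0 = 4 + 0 = 4)
(-9 - 11)/(-12 + 2) - 31*F(-7, -5) = (-9 - 11)/(-12 + 2) - 31*4 = -20/(-10) - 124 = -20*(-⅒) - 124 = 2 - 124 = -122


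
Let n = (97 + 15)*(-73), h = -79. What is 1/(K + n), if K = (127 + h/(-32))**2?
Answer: 1024/8792225 ≈ 0.00011647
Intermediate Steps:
K = 17164449/1024 (K = (127 - 79/(-32))**2 = (127 - 79*(-1/32))**2 = (127 + 79/32)**2 = (4143/32)**2 = 17164449/1024 ≈ 16762.)
n = -8176 (n = 112*(-73) = -8176)
1/(K + n) = 1/(17164449/1024 - 8176) = 1/(8792225/1024) = 1024/8792225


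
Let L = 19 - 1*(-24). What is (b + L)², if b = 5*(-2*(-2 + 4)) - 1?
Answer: 484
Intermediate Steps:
L = 43 (L = 19 + 24 = 43)
b = -21 (b = 5*(-2*2) - 1 = 5*(-4) - 1 = -20 - 1 = -21)
(b + L)² = (-21 + 43)² = 22² = 484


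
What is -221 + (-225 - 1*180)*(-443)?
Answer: 179194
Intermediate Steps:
-221 + (-225 - 1*180)*(-443) = -221 + (-225 - 180)*(-443) = -221 - 405*(-443) = -221 + 179415 = 179194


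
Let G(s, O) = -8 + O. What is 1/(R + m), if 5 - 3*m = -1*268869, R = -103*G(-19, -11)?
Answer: 3/274745 ≈ 1.0919e-5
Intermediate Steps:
R = 1957 (R = -103*(-8 - 11) = -103*(-19) = 1957)
m = 268874/3 (m = 5/3 - (-1)*268869/3 = 5/3 - ⅓*(-268869) = 5/3 + 89623 = 268874/3 ≈ 89625.)
1/(R + m) = 1/(1957 + 268874/3) = 1/(274745/3) = 3/274745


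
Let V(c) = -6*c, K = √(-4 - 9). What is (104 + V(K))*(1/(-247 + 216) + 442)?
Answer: 1424904/31 - 82206*I*√13/31 ≈ 45965.0 - 9561.2*I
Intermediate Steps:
K = I*√13 (K = √(-13) = I*√13 ≈ 3.6056*I)
(104 + V(K))*(1/(-247 + 216) + 442) = (104 - 6*I*√13)*(1/(-247 + 216) + 442) = (104 - 6*I*√13)*(1/(-31) + 442) = (104 - 6*I*√13)*(-1/31 + 442) = (104 - 6*I*√13)*(13701/31) = 1424904/31 - 82206*I*√13/31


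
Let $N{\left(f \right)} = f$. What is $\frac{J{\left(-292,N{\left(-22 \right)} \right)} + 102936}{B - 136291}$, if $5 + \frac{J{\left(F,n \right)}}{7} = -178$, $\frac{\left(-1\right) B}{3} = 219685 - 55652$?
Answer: $- \frac{20331}{125678} \approx -0.16177$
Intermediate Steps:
$B = -492099$ ($B = - 3 \left(219685 - 55652\right) = \left(-3\right) 164033 = -492099$)
$J{\left(F,n \right)} = -1281$ ($J{\left(F,n \right)} = -35 + 7 \left(-178\right) = -35 - 1246 = -1281$)
$\frac{J{\left(-292,N{\left(-22 \right)} \right)} + 102936}{B - 136291} = \frac{-1281 + 102936}{-492099 - 136291} = \frac{101655}{-628390} = 101655 \left(- \frac{1}{628390}\right) = - \frac{20331}{125678}$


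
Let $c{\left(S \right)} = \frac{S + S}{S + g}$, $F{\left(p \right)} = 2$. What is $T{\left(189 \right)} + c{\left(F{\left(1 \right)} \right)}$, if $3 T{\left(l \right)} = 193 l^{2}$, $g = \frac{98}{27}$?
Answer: $\frac{87325965}{38} \approx 2.2981 \cdot 10^{6}$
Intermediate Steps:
$g = \frac{98}{27}$ ($g = 98 \cdot \frac{1}{27} = \frac{98}{27} \approx 3.6296$)
$c{\left(S \right)} = \frac{2 S}{\frac{98}{27} + S}$ ($c{\left(S \right)} = \frac{S + S}{S + \frac{98}{27}} = \frac{2 S}{\frac{98}{27} + S}$)
$T{\left(l \right)} = \frac{193 l^{2}}{3}$
$T{\left(189 \right)} + c{\left(F{\left(1 \right)} \right)} = \frac{193 \cdot 189^{2}}{3} + 54 \cdot 2 \frac{1}{98 + 27 \cdot 2} = \frac{193}{3} \cdot 35721 + 54 \cdot 2 \frac{1}{98 + 54} = 2298051 + 54 \cdot 2 \cdot \frac{1}{152} = 2298051 + \frac{27}{38} = \frac{87325965}{38}$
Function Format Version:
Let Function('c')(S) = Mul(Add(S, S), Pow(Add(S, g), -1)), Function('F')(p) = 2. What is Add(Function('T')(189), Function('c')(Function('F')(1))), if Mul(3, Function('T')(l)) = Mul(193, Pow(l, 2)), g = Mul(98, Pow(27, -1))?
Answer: Rational(87325965, 38) ≈ 2.2981e+6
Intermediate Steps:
g = Rational(98, 27) (g = Mul(98, Rational(1, 27)) = Rational(98, 27) ≈ 3.6296)
Function('c')(S) = Mul(2, S, Pow(Add(Rational(98, 27), S), -1)) (Function('c')(S) = Mul(Add(S, S), Pow(Add(S, Rational(98, 27)), -1)) = Mul(Mul(2, S), Pow(Add(Rational(98, 27), S), -1)) = Mul(2, S, Pow(Add(Rational(98, 27), S), -1)))
Function('T')(l) = Mul(Rational(193, 3), Pow(l, 2)) (Function('T')(l) = Mul(Rational(1, 3), Mul(193, Pow(l, 2))) = Mul(Rational(193, 3), Pow(l, 2)))
Add(Function('T')(189), Function('c')(Function('F')(1))) = Add(Mul(Rational(193, 3), Pow(189, 2)), Mul(54, 2, Pow(Add(98, Mul(27, 2)), -1))) = Add(Mul(Rational(193, 3), 35721), Mul(54, 2, Pow(Add(98, 54), -1))) = Add(2298051, Mul(54, 2, Pow(152, -1))) = Add(2298051, Mul(54, 2, Rational(1, 152))) = Add(2298051, Rational(27, 38)) = Rational(87325965, 38)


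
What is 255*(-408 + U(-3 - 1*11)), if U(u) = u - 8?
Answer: -109650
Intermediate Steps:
U(u) = -8 + u
255*(-408 + U(-3 - 1*11)) = 255*(-408 + (-8 + (-3 - 1*11))) = 255*(-408 + (-8 + (-3 - 11))) = 255*(-408 + (-8 - 14)) = 255*(-408 - 22) = 255*(-430) = -109650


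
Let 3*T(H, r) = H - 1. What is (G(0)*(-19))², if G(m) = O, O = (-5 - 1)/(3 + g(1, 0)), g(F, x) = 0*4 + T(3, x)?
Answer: 116964/121 ≈ 966.64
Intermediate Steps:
T(H, r) = -⅓ + H/3 (T(H, r) = (H - 1)/3 = (-1 + H)/3 = -⅓ + H/3)
g(F, x) = ⅔ (g(F, x) = 0*4 + (-⅓ + (⅓)*3) = 0 + (-⅓ + 1) = 0 + ⅔ = ⅔)
O = -18/11 (O = (-5 - 1)/(3 + ⅔) = -6/11/3 = -6*3/11 = -18/11 ≈ -1.6364)
G(m) = -18/11
(G(0)*(-19))² = (-18/11*(-19))² = (342/11)² = 116964/121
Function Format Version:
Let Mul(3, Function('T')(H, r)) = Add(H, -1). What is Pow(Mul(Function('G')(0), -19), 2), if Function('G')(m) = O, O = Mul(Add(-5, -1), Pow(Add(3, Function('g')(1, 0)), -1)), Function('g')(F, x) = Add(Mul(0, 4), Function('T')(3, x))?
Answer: Rational(116964, 121) ≈ 966.64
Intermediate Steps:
Function('T')(H, r) = Add(Rational(-1, 3), Mul(Rational(1, 3), H)) (Function('T')(H, r) = Mul(Rational(1, 3), Add(H, -1)) = Mul(Rational(1, 3), Add(-1, H)) = Add(Rational(-1, 3), Mul(Rational(1, 3), H)))
Function('g')(F, x) = Rational(2, 3) (Function('g')(F, x) = Add(Mul(0, 4), Add(Rational(-1, 3), Mul(Rational(1, 3), 3))) = Add(0, Add(Rational(-1, 3), 1)) = Add(0, Rational(2, 3)) = Rational(2, 3))
O = Rational(-18, 11) (O = Mul(Add(-5, -1), Pow(Add(3, Rational(2, 3)), -1)) = Mul(-6, Pow(Rational(11, 3), -1)) = Mul(-6, Rational(3, 11)) = Rational(-18, 11) ≈ -1.6364)
Function('G')(m) = Rational(-18, 11)
Pow(Mul(Function('G')(0), -19), 2) = Pow(Mul(Rational(-18, 11), -19), 2) = Pow(Rational(342, 11), 2) = Rational(116964, 121)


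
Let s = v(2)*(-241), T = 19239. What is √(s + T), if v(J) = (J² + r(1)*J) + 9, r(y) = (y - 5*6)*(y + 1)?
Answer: √44062 ≈ 209.91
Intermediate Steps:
r(y) = (1 + y)*(-30 + y) (r(y) = (y - 30)*(1 + y) = (-30 + y)*(1 + y) = (1 + y)*(-30 + y))
v(J) = 9 + J² - 58*J (v(J) = (J² + (-30 + 1² - 29*1)*J) + 9 = (J² + (-30 + 1 - 29)*J) + 9 = (J² - 58*J) + 9 = 9 + J² - 58*J)
s = 24823 (s = (9 + 2² - 58*2)*(-241) = (9 + 4 - 116)*(-241) = -103*(-241) = 24823)
√(s + T) = √(24823 + 19239) = √44062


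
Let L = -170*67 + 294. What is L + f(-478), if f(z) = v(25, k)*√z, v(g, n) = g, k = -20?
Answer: -11096 + 25*I*√478 ≈ -11096.0 + 546.58*I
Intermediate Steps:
f(z) = 25*√z
L = -11096 (L = -11390 + 294 = -11096)
L + f(-478) = -11096 + 25*√(-478) = -11096 + 25*(I*√478) = -11096 + 25*I*√478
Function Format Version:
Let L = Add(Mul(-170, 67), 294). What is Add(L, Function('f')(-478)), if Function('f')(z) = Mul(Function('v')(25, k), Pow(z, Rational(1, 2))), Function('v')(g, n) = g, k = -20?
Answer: Add(-11096, Mul(25, I, Pow(478, Rational(1, 2)))) ≈ Add(-11096., Mul(546.58, I))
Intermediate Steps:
Function('f')(z) = Mul(25, Pow(z, Rational(1, 2)))
L = -11096 (L = Add(-11390, 294) = -11096)
Add(L, Function('f')(-478)) = Add(-11096, Mul(25, Pow(-478, Rational(1, 2)))) = Add(-11096, Mul(25, Mul(I, Pow(478, Rational(1, 2))))) = Add(-11096, Mul(25, I, Pow(478, Rational(1, 2))))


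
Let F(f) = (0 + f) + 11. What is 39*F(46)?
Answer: 2223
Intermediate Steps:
F(f) = 11 + f (F(f) = f + 11 = 11 + f)
39*F(46) = 39*(11 + 46) = 39*57 = 2223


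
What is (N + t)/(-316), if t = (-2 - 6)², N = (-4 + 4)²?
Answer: -16/79 ≈ -0.20253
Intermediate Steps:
N = 0 (N = 0² = 0)
t = 64 (t = (-8)² = 64)
(N + t)/(-316) = (0 + 64)/(-316) = -1/316*64 = -16/79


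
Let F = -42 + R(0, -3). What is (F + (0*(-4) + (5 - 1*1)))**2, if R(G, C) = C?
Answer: 1681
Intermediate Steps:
F = -45 (F = -42 - 3 = -45)
(F + (0*(-4) + (5 - 1*1)))**2 = (-45 + (0*(-4) + (5 - 1*1)))**2 = (-45 + (0 + (5 - 1)))**2 = (-45 + (0 + 4))**2 = (-45 + 4)**2 = (-41)**2 = 1681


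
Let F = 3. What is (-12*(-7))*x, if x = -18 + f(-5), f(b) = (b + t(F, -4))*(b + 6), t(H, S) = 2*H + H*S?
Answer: -2436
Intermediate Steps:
f(b) = (-6 + b)*(6 + b) (f(b) = (b + 3*(2 - 4))*(b + 6) = (b + 3*(-2))*(6 + b) = (b - 6)*(6 + b) = (-6 + b)*(6 + b))
x = -29 (x = -18 + (-36 + (-5)²) = -18 + (-36 + 25) = -18 - 11 = -29)
(-12*(-7))*x = -12*(-7)*(-29) = 84*(-29) = -2436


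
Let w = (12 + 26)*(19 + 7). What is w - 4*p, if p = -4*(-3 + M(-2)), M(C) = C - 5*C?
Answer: 1068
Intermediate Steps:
M(C) = -4*C
w = 988 (w = 38*26 = 988)
p = -20 (p = -4*(-3 - 4*(-2)) = -4*(-3 + 8) = -4*5 = -20)
w - 4*p = 988 - 4*(-20) = 988 + 80 = 1068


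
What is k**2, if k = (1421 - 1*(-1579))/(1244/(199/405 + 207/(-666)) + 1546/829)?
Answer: 45273768630662250000/238945236775151794969 ≈ 0.18947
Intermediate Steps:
k = 6728578500/15457853563 (k = (1421 + 1579)/(1244/(199*(1/405) + 207*(-1/666)) + 1546*(1/829)) = 3000/(1244/(199/405 - 23/74) + 1546/829) = 3000/(1244/(5411/29970) + 1546/829) = 3000/(1244*(29970/5411) + 1546/829) = 3000/(37282680/5411 + 1546/829) = 3000/(30915707126/4485719) = 3000*(4485719/30915707126) = 6728578500/15457853563 ≈ 0.43529)
k**2 = (6728578500/15457853563)**2 = 45273768630662250000/238945236775151794969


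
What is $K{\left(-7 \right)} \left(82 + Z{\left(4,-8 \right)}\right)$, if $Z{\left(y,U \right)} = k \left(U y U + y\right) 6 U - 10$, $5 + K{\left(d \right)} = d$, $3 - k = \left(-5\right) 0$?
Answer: $448416$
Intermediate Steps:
$k = 3$ ($k = 3 - \left(-5\right) 0 = 3 - 0 = 3 + 0 = 3$)
$K{\left(d \right)} = -5 + d$
$Z{\left(y,U \right)} = -10 + U \left(18 y + 18 y U^{2}\right)$ ($Z{\left(y,U \right)} = 3 \left(U y U + y\right) 6 U - 10 = 3 \left(y U^{2} + y\right) 6 U - 10 = 3 \left(y + y U^{2}\right) 6 U - 10 = \left(3 y + 3 y U^{2}\right) 6 U - 10 = \left(18 y + 18 y U^{2}\right) U - 10 = U \left(18 y + 18 y U^{2}\right) - 10 = -10 + U \left(18 y + 18 y U^{2}\right)$)
$K{\left(-7 \right)} \left(82 + Z{\left(4,-8 \right)}\right) = \left(-5 - 7\right) \left(82 + \left(-10 + 18 \left(-8\right) 4 + 18 \cdot 4 \left(-8\right)^{3}\right)\right) = - 12 \left(82 - \left(586 + 36864\right)\right) = - 12 \left(82 - 37450\right) = \left(-12\right) \left(-37368\right) = 448416$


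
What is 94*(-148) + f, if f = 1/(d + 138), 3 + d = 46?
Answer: -2518071/181 ≈ -13912.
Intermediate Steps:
d = 43 (d = -3 + 46 = 43)
f = 1/181 (f = 1/(43 + 138) = 1/181 ≈ 0.0055249)
94*(-148) + f = 94*(-148) + 1/181 = -13912 + 1/181 = -2518071/181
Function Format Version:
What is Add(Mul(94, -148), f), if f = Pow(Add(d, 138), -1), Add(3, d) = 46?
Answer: Rational(-2518071, 181) ≈ -13912.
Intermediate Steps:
d = 43 (d = Add(-3, 46) = 43)
f = Rational(1, 181) (f = Pow(Add(43, 138), -1) = Pow(181, -1) = Rational(1, 181) ≈ 0.0055249)
Add(Mul(94, -148), f) = Add(Mul(94, -148), Rational(1, 181)) = Add(-13912, Rational(1, 181)) = Rational(-2518071, 181)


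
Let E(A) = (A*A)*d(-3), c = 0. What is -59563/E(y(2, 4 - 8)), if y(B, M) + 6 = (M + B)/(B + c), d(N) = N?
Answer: 8509/21 ≈ 405.19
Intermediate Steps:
y(B, M) = -6 + (B + M)/B (y(B, M) = -6 + (M + B)/(B + 0) = -6 + (B + M)/B)
E(A) = -3*A**2 (E(A) = (A*A)*(-3) = A**2*(-3) = -3*A**2)
-59563/E(y(2, 4 - 8)) = -59563*(-1/(3*(-5 + (4 - 8)/2)**2)) = -59563*(-1/(3*(-5 - 4*1/2)**2)) = -59563*(-1/(3*(-5 - 2)**2)) = -59563/((-3*(-7)**2)) = -59563/((-3*49)) = -59563/(-147) = -59563*(-1/147) = 8509/21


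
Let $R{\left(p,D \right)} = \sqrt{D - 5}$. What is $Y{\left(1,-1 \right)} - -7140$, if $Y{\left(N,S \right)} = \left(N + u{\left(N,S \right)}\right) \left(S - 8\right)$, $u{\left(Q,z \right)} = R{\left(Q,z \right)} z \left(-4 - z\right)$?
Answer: $7131 - 27 i \sqrt{6} \approx 7131.0 - 66.136 i$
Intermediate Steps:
$R{\left(p,D \right)} = \sqrt{-5 + D}$ ($R{\left(p,D \right)} = \sqrt{D - 5} = \sqrt{-5 + D}$)
$u{\left(Q,z \right)} = z \sqrt{-5 + z} \left(-4 - z\right)$ ($u{\left(Q,z \right)} = \sqrt{-5 + z} z \left(-4 - z\right) = z \sqrt{-5 + z} \left(-4 - z\right)$)
$Y{\left(N,S \right)} = \left(-8 + S\right) \left(N - S \sqrt{-5 + S} \left(4 + S\right)\right)$ ($Y{\left(N,S \right)} = \left(N - S \sqrt{-5 + S} \left(4 + S\right)\right) \left(S - 8\right) = \left(N - S \sqrt{-5 + S} \left(4 + S\right)\right) \left(-8 + S\right) = \left(-8 + S\right) \left(N - S \sqrt{-5 + S} \left(4 + S\right)\right)$)
$Y{\left(1,-1 \right)} - -7140 = \left(\left(-8\right) 1 + 1 \left(-1\right) - \left(-1\right)^{2} \sqrt{-5 - 1} \left(4 - 1\right) + 8 \left(-1\right) \sqrt{-5 - 1} \left(4 - 1\right)\right) - -7140 = \left(-8 - 1 - 1 \sqrt{-6} \cdot 3 + 8 \left(-1\right) \sqrt{-6} \cdot 3\right) + 7140 = \left(-8 - 1 - 1 i \sqrt{6} \cdot 3 + 8 \left(-1\right) i \sqrt{6} \cdot 3\right) + 7140 = \left(-8 - 1 - 3 i \sqrt{6} - 24 i \sqrt{6}\right) + 7140 = \left(-9 - 27 i \sqrt{6}\right) + 7140 = 7131 - 27 i \sqrt{6}$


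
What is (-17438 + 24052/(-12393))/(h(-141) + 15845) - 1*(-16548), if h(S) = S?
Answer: 1610175099535/97309836 ≈ 16547.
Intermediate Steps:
(-17438 + 24052/(-12393))/(h(-141) + 15845) - 1*(-16548) = (-17438 + 24052/(-12393))/(-141 + 15845) - 1*(-16548) = (-17438 + 24052*(-1/12393))/15704 + 16548 = (-17438 - 24052/12393)*(1/15704) + 16548 = -216133186/12393*1/15704 + 16548 = -108066593/97309836 + 16548 = 1610175099535/97309836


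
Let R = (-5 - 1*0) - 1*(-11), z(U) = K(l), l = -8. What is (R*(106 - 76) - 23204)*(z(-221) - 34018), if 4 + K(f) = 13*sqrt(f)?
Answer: 783322528 - 598624*I*sqrt(2) ≈ 7.8332e+8 - 8.4658e+5*I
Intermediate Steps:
K(f) = -4 + 13*sqrt(f)
z(U) = -4 + 26*I*sqrt(2) (z(U) = -4 + 13*sqrt(-8) = -4 + 13*(2*I*sqrt(2)) = -4 + 26*I*sqrt(2))
R = 6 (R = (-5 + 0) + 11 = -5 + 11 = 6)
(R*(106 - 76) - 23204)*(z(-221) - 34018) = (6*(106 - 76) - 23204)*((-4 + 26*I*sqrt(2)) - 34018) = (6*30 - 23204)*(-34022 + 26*I*sqrt(2)) = (180 - 23204)*(-34022 + 26*I*sqrt(2)) = -23024*(-34022 + 26*I*sqrt(2)) = 783322528 - 598624*I*sqrt(2)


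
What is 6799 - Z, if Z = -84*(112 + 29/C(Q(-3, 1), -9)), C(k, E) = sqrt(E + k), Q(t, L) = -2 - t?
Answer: 16207 - 609*I*sqrt(2) ≈ 16207.0 - 861.26*I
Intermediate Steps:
Z = -9408 + 609*I*sqrt(2) (Z = -84*(112 + 29/(sqrt(-9 + (-2 - 1*(-3))))) = -84*(112 + 29/(sqrt(-9 + (-2 + 3)))) = -84*(112 + 29/(sqrt(-9 + 1))) = -84*(112 + 29/(sqrt(-8))) = -84*(112 + 29/((2*I*sqrt(2)))) = -84*(112 + 29*(-I*sqrt(2)/4)) = -84*(112 - 29*I*sqrt(2)/4) = -9408 + 609*I*sqrt(2) ≈ -9408.0 + 861.26*I)
6799 - Z = 6799 - (-9408 + 609*I*sqrt(2)) = 6799 + (9408 - 609*I*sqrt(2)) = 16207 - 609*I*sqrt(2)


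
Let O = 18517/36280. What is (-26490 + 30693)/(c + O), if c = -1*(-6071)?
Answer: 16942760/24474933 ≈ 0.69225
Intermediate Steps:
O = 18517/36280 (O = 18517*(1/36280) = 18517/36280 ≈ 0.51039)
c = 6071
(-26490 + 30693)/(c + O) = (-26490 + 30693)/(6071 + 18517/36280) = 4203/(220274397/36280) = 4203*(36280/220274397) = 16942760/24474933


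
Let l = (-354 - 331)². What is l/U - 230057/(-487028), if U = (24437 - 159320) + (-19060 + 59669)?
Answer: -103418659841/22957038836 ≈ -4.5049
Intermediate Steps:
U = -94274 (U = -134883 + 40609 = -94274)
l = 469225 (l = (-685)² = 469225)
l/U - 230057/(-487028) = 469225/(-94274) - 230057/(-487028) = 469225*(-1/94274) - 230057*(-1/487028) = -469225/94274 + 230057/487028 = -103418659841/22957038836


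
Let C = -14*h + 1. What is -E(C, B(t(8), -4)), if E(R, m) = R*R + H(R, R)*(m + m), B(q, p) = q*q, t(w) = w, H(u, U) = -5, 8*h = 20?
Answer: -516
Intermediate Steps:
h = 5/2 (h = (1/8)*20 = 5/2 ≈ 2.5000)
B(q, p) = q**2
C = -34 (C = -14*5/2 + 1 = -35 + 1 = -34)
E(R, m) = R**2 - 10*m (E(R, m) = R*R - 5*(m + m) = R**2 - 10*m)
-E(C, B(t(8), -4)) = -((-34)**2 - 10*8**2) = -(1156 - 10*64) = -(1156 - 640) = -1*516 = -516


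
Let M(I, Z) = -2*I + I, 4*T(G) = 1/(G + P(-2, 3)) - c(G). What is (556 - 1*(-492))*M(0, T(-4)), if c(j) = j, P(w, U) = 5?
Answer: 0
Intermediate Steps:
T(G) = -G/4 + 1/(4*(5 + G)) (T(G) = (1/(G + 5) - G)/4 = (1/(5 + G) - G)/4 = -G/4 + 1/(4*(5 + G)))
M(I, Z) = -I
(556 - 1*(-492))*M(0, T(-4)) = (556 - 1*(-492))*(-1*0) = (556 + 492)*0 = 1048*0 = 0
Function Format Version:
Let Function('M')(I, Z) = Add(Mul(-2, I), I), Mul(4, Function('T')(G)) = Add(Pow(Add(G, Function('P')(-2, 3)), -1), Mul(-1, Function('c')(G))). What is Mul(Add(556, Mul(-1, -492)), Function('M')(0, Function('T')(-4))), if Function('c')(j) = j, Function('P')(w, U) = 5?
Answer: 0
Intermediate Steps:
Function('T')(G) = Add(Mul(Rational(-1, 4), G), Mul(Rational(1, 4), Pow(Add(5, G), -1))) (Function('T')(G) = Mul(Rational(1, 4), Add(Pow(Add(G, 5), -1), Mul(-1, G))) = Mul(Rational(1, 4), Add(Pow(Add(5, G), -1), Mul(-1, G))) = Add(Mul(Rational(-1, 4), G), Mul(Rational(1, 4), Pow(Add(5, G), -1))))
Function('M')(I, Z) = Mul(-1, I)
Mul(Add(556, Mul(-1, -492)), Function('M')(0, Function('T')(-4))) = Mul(Add(556, Mul(-1, -492)), Mul(-1, 0)) = Mul(Add(556, 492), 0) = Mul(1048, 0) = 0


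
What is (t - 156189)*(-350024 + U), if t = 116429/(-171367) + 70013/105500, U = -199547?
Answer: 1551865039378605149759/18079218500 ≈ 8.5837e+10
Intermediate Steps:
t = -285341729/18079218500 (t = 116429*(-1/171367) + 70013*(1/105500) = -116429/171367 + 70013/105500 = -285341729/18079218500 ≈ -0.015783)
(t - 156189)*(-350024 + U) = (-285341729/18079218500 - 156189)*(-350024 - 199547) = -2823775343638229/18079218500*(-549571) = 1551865039378605149759/18079218500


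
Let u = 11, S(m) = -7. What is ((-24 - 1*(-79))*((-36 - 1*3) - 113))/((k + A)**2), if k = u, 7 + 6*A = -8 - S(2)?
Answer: -75240/841 ≈ -89.465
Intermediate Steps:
A = -4/3 (A = -7/6 + (-8 - 1*(-7))/6 = -7/6 + (-8 + 7)/6 = -7/6 + (1/6)*(-1) = -7/6 - 1/6 = -4/3 ≈ -1.3333)
k = 11
((-24 - 1*(-79))*((-36 - 1*3) - 113))/((k + A)**2) = ((-24 - 1*(-79))*((-36 - 1*3) - 113))/((11 - 4/3)**2) = ((-24 + 79)*((-36 - 3) - 113))/((29/3)**2) = (55*(-39 - 113))/(841/9) = (55*(-152))*(9/841) = -8360*9/841 = -75240/841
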